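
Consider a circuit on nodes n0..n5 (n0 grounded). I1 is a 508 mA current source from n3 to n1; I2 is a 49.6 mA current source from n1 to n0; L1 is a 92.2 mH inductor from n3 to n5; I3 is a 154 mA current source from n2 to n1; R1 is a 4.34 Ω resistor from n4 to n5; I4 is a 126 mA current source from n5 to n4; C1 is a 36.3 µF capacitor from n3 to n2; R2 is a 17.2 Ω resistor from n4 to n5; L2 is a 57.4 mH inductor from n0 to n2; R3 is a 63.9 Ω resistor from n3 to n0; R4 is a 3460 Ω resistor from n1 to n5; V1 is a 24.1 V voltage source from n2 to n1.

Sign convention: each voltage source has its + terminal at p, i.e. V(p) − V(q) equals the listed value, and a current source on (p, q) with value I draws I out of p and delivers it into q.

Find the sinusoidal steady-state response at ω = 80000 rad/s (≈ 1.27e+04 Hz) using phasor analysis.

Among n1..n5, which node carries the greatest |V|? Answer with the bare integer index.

1

Element admittances at ω=80000 rad/s:
  I1: injects 0.508 A into n1 (from n3)
  I2: injects 0.0496 A into n0 (from n1)
  Y(L1) = 0.000-0.0001356j S between n3,n5
  I3: injects 0.154 A into n1 (from n2)
  Y(R1) = 0.2304+0.000j S between n4,n5
  I4: injects 0.126 A into n4 (from n5)
  Y(C1) = 0.000+2.904j S between n3,n2
  Y(R2) = 0.05814+0.000j S between n4,n5
  Y(L2) = 0.000-0.0002178j S between n0,n2
  Y(R3) = 0.01565+0.000j S between n3,n0
  Y(R4) = 0.0002890+0.000j S between n1,n5
  V1: constraint V(n2)−V(n1) = 24.1
Assemble and solve the 6×6 MNA system:
  V(n1)=-27.27-0.2024j  V(n2)=-3.168-0.2024j  V(n3)=-3.167-0.04408j  V(n4)=-22.42-9.440j  V(n5)=-22.86-9.440j
  i(V1)=-0.6137+0.002670j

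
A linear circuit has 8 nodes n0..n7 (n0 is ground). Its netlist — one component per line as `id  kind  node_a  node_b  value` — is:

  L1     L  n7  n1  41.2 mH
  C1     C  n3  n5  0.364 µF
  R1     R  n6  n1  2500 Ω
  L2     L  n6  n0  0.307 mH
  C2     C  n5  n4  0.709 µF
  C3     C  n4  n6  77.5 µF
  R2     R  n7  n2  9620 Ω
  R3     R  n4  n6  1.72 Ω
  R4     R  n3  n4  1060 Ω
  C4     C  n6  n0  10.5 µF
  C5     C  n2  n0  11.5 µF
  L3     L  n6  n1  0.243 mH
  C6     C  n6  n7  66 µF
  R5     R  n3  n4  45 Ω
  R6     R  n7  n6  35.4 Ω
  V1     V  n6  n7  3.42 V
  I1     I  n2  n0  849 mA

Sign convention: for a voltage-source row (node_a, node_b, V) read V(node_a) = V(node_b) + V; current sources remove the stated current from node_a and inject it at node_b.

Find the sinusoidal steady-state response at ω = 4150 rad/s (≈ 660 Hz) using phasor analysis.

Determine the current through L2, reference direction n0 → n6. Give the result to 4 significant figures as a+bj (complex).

-0.0003724-0.001959j A

Apply KCL at each of the 7 non-ground nodes and solve the resulting linear system.
Node n1: branches {L1, R1, L3} → V_1 = -0.02255+0.0004825j
Node n2: branches {R2, C5, I1} → V_2 = -0.03876+17.80j
Node n3: branches {C1, R4, R5} → V_3 = -0.002495+0.0004745j
Node n4: branches {C2, C3, R3, R4, R5} → V_4 = -0.002495+0.0004745j
Node n5: branches {C1, C2} → V_5 = -0.002495+0.0004745j
Node n6: branches {R1, L2, C3, R3, C4, L3, C6, R6, V1} → V_6 = -0.002495+0.0004745j
Node n7: branches {L1, R2, C6, R6, V1} → V_7 = -3.422+0.0004745j
Source currents: i(V1)=-0.09696-0.9187j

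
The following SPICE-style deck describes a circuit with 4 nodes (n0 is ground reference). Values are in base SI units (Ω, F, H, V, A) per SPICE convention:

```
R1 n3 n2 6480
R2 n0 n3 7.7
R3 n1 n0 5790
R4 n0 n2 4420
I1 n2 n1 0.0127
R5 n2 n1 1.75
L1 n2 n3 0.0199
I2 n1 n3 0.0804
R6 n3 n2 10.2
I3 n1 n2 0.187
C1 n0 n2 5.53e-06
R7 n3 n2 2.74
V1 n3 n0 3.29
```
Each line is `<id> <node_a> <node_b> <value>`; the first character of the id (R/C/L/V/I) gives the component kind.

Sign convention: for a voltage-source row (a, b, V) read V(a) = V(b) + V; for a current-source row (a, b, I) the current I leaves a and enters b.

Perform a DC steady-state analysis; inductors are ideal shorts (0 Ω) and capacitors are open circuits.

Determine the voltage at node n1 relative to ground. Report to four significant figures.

2.843 V

Apply KCL at each of the 3 non-ground nodes and solve the resulting linear system.
Node n1: branches {R3, I1, R5, I2, I3} → V_1 = 2.843
Node n2: branches {R1, R4, I1, R5, L1, R6, I3, C1, R7} → V_2 = 3.290
Node n3: branches {R1, R2, L1, I2, R6, R7, V1} → V_3 = 3.290
Source currents: i(L1)=-0.08164, i(V1)=-0.4285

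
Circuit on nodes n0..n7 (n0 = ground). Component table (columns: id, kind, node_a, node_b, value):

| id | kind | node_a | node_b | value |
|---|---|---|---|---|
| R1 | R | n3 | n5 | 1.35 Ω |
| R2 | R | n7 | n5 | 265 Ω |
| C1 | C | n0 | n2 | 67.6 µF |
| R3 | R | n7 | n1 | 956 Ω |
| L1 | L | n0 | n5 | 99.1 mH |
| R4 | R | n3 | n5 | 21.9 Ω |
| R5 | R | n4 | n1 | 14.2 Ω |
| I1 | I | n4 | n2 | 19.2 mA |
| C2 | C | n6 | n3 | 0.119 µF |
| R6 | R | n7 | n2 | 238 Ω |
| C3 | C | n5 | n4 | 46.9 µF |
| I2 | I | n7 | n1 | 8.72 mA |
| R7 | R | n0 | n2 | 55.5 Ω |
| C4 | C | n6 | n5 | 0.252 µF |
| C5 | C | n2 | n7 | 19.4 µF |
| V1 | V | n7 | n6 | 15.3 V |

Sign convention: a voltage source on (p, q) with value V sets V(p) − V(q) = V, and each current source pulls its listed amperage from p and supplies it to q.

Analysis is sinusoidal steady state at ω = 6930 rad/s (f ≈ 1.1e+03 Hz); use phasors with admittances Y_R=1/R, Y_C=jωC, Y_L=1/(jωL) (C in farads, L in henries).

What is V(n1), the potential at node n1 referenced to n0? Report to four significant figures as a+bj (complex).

MNA unknowns: 7 node voltages V₁..V_7 plus 1 source current (V1)
R1: Y=0.7407+0.000j on G[3,5]
R2: Y=0.003774+0.000j on G[7,5]
C1: Y=0.000+0.4685j on G[0,2]
R3: Y=0.001046+0.000j on G[7,1]
L1: Y=0.000-0.001456j on G[0,5]
R4: Y=0.04566+0.000j on G[3,5]
R5: Y=0.07042+0.000j on G[4,1]
I1: z[4]−=0.0192, z[2]+=0.0192
C2: Y=0.000+0.0008247j on G[6,3]
R6: Y=0.004202+0.000j on G[7,2]
C3: Y=0.000+0.3250j on G[5,4]
I2: z[7]−=0.00872, z[1]+=0.00872
R7: Y=0.01802+0.000j on G[0,2]
C4: Y=0.000+0.001746j on G[6,5]
C5: Y=0.000+0.1344j on G[2,7]
V1: row V7−V6=15.3, i_V1 at 7,6
solve → V1=-3.775-7.132j, V2=-0.01148-0.02300j, V3=-3.985-7.270j, V4=-3.954-7.238j, V5=-3.977-7.258j, V6=-15.36+0.03979j, V7=-0.05652+0.03979j
aux → i_V1=-0.01877-0.02925j

-3.775-7.132j V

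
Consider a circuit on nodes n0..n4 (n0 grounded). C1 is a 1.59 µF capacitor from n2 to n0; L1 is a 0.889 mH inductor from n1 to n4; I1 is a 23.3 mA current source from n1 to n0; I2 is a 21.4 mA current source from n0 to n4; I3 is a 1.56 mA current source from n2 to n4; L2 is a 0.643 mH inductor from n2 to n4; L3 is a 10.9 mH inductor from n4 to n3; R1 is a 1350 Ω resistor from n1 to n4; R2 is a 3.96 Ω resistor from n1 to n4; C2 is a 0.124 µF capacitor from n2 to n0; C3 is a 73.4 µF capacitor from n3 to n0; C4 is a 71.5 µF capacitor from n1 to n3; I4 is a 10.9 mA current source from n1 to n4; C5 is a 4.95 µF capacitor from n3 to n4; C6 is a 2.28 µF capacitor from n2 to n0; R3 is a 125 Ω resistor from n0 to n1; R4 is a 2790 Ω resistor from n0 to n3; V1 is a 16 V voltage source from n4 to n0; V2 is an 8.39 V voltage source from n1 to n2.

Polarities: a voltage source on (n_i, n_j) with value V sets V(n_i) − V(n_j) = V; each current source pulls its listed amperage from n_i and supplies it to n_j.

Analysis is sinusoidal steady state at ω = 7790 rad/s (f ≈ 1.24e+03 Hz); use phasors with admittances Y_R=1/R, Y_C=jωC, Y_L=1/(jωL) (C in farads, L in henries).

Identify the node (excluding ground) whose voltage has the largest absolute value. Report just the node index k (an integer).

1

Element admittances at ω=7790 rad/s:
  Y(C1) = 0.000+0.01239j S between n2,n0
  Y(L1) = 0.000-0.1444j S between n1,n4
  I1: injects 0.0233 A into n0 (from n1)
  I2: injects 0.0214 A into n4 (from n0)
  I3: injects 0.00156 A into n4 (from n2)
  Y(L2) = 0.000-0.1996j S between n2,n4
  Y(L3) = 0.000-0.01178j S between n4,n3
  Y(R1) = 0.0007407+0.000j S between n1,n4
  Y(R2) = 0.2525+0.000j S between n1,n4
  Y(C2) = 0.000+0.0009660j S between n2,n0
  Y(C3) = 0.000+0.5718j S between n3,n0
  Y(C4) = 0.000+0.5570j S between n1,n3
  I4: injects 0.0109 A into n4 (from n1)
  Y(C5) = 0.000+0.03856j S between n3,n4
  Y(C6) = 0.000+0.01776j S between n2,n0
  Y(R3) = 0.008000+0.000j S between n0,n1
  Y(R4) = 0.0003584+0.000j S between n0,n3
  V1: constraint V(n4)−V(n0) = 16
  V2: constraint V(n1)−V(n2) = 8.39
Assemble and solve the 6×6 MNA system:
  V(n1)=17.61-24.04j  V(n2)=9.223-24.04j  V(n3)=8.864-11.58j  V(n4)=16.00+0.000j
  i(V1)=-7.517-5.159j  i(V2)=-4.049+1.640j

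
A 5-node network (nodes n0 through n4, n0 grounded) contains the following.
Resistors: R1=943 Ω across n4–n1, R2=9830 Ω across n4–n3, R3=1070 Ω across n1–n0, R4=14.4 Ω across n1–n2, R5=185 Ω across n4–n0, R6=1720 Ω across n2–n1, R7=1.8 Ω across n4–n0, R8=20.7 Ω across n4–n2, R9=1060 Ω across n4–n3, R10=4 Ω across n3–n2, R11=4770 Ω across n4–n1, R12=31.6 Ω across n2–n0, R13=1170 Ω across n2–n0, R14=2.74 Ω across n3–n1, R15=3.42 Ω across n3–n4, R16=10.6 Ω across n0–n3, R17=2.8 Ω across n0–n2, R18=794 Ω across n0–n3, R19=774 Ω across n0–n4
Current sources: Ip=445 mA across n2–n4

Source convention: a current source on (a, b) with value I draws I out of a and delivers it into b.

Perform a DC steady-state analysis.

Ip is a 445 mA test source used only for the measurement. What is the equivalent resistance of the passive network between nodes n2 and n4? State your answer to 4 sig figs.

R_eq = 2.325 Ω

Element admittances at DC:
  Y(R1) = 0.001060 S between n4,n1
  Y(R2) = 0.0001017 S between n4,n3
  Y(R3) = 0.0009346 S between n1,n0
  Y(R4) = 0.06944 S between n1,n2
  Y(R5) = 0.005405 S between n4,n0
  Y(R6) = 0.0005814 S between n2,n1
  Y(R7) = 0.5556 S between n4,n0
  Y(R8) = 0.04831 S between n4,n2
  Y(R9) = 0.0009434 S between n4,n3
  Y(R10) = 0.2500 S between n3,n2
  Y(R11) = 0.0002096 S between n4,n1
  Y(R12) = 0.03165 S between n2,n0
  Y(R13) = 0.0008547 S between n2,n0
  Y(R14) = 0.3650 S between n3,n1
  Y(R15) = 0.2924 S between n3,n4
  Y(R16) = 0.09434 S between n0,n3
  Y(R17) = 0.3571 S between n0,n2
  Y(R18) = 0.001259 S between n0,n3
  Y(R19) = 0.001292 S between n0,n4
  Ip: injects 0.445 A into n4 (from n2)
Assemble and solve the 4×4 MNA system:
  V(n1)=-0.1652  V(n2)=-0.6025  V(n3)=-0.08379  V(n4)=0.4320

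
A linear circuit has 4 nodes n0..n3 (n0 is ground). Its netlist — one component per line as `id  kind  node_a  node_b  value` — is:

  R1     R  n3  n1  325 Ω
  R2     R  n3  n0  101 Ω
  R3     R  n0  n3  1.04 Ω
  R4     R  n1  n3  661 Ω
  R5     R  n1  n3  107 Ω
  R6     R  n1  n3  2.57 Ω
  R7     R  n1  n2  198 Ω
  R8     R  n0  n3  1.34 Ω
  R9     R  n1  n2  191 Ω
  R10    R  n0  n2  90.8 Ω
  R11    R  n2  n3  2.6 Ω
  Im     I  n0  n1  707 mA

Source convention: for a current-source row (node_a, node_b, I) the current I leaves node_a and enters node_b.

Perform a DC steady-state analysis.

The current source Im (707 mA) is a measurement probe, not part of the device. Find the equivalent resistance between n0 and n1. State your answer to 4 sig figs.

MNA unknowns: 3 node voltages V₁..V_3
R1: Y=0.003077 on G[3,1]
R2: Y=0.009901 on G[3,0]
R3: Y=0.9615 on G[0,3]
R4: Y=0.001513 on G[1,3]
R5: Y=0.009346 on G[1,3]
R6: Y=0.3891 on G[1,3]
R7: Y=0.005051 on G[1,2]
R8: Y=0.7463 on G[0,3]
R9: Y=0.005236 on G[1,2]
R10: Y=0.01101 on G[0,2]
R11: Y=0.3846 on G[2,3]
Im: z[0]−=0.707, z[1]+=0.707
solve → V1=2.120, V2=0.4410, V3=0.4088

R_eq = 2.999 Ω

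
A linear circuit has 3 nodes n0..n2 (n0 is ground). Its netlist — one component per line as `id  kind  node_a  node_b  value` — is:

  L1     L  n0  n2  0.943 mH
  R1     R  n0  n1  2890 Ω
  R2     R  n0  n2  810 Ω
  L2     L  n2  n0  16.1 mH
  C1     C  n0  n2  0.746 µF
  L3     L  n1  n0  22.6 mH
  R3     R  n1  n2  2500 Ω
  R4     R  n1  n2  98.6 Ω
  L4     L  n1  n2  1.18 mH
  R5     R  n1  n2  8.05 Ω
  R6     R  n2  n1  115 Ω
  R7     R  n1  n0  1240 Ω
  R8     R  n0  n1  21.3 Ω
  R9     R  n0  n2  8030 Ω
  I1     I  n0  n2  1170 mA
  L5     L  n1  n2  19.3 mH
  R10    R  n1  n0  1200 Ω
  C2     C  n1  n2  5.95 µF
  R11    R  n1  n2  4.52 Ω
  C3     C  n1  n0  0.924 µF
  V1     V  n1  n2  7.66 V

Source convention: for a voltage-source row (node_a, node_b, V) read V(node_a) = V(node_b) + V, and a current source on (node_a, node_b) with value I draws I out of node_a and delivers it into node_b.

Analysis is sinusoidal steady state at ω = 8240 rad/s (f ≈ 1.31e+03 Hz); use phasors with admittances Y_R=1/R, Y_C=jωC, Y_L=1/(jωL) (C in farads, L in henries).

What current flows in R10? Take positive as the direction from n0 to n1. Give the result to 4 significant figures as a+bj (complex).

-0.008246-0.004450j A

MNA unknowns: 2 node voltages V₁..V_2 plus 1 source current (V1)
L1: Y=0.000-0.1287j on G[0,2]
R1: Y=0.0003460+0.000j on G[0,1]
R2: Y=0.001235+0.000j on G[0,2]
L2: Y=0.000-0.007538j on G[2,0]
C1: Y=0.000+0.006147j on G[0,2]
L3: Y=0.000-0.005370j on G[1,0]
R3: Y=0.0004000+0.000j on G[1,2]
R4: Y=0.01014+0.000j on G[1,2]
L4: Y=0.000-0.1028j on G[1,2]
R5: Y=0.1242+0.000j on G[1,2]
R6: Y=0.008696+0.000j on G[2,1]
R7: Y=0.0008065+0.000j on G[1,0]
R8: Y=0.04695+0.000j on G[0,1]
R9: Y=0.0001245+0.000j on G[0,2]
I1: z[0]−=1.17, z[2]+=1.17
L5: Y=0.000-0.006288j on G[1,2]
R10: Y=0.0008333+0.000j on G[1,0]
C2: Y=0.000+0.04903j on G[1,2]
R11: Y=0.2212+0.000j on G[1,2]
C3: Y=0.000+0.007614j on G[1,0]
V1: row V1−V2=7.66, i_V1 at 1,2
solve → V1=9.895+5.340j, V2=2.235+5.340j
aux → i_V1=-3.266+0.1769j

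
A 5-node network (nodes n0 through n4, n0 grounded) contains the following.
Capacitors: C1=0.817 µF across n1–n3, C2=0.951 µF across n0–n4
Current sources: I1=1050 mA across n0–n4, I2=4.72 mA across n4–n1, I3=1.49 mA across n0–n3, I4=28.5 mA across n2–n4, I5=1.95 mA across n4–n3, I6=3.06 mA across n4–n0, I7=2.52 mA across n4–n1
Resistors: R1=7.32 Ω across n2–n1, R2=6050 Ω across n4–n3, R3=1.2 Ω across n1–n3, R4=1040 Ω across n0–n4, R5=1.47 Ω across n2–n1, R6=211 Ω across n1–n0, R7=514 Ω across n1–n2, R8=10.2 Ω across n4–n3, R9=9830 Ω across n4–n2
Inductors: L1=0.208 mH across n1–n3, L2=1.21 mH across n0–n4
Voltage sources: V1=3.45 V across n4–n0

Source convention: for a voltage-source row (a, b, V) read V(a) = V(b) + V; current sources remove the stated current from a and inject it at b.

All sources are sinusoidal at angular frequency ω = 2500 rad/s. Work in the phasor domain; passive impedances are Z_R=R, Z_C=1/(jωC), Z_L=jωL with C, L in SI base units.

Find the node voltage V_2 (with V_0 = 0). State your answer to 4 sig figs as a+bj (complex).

Apply KCL at each of the 4 non-ground nodes and solve the resulting linear system.
Node n1: branches {C1, R1, R3, R5, I2, L1, R6, R7, I7} → V_1 = 3.112-0.01501j
Node n2: branches {R1, R5, I4, R7, R9} → V_2 = 3.077-0.01500j
Node n3: branches {C1, R2, R3, L1, I3, I5, R8} → V_3 = 3.119+0.0007397j
Node n4: branches {I1, R2, R4, I2, I4, I5, L2, I6, R8, R9, I7, C2, V1} → V_4 = 3.450+0.000j
Source currents: i(V1)=1.030+1.132j

3.077-0.01500j V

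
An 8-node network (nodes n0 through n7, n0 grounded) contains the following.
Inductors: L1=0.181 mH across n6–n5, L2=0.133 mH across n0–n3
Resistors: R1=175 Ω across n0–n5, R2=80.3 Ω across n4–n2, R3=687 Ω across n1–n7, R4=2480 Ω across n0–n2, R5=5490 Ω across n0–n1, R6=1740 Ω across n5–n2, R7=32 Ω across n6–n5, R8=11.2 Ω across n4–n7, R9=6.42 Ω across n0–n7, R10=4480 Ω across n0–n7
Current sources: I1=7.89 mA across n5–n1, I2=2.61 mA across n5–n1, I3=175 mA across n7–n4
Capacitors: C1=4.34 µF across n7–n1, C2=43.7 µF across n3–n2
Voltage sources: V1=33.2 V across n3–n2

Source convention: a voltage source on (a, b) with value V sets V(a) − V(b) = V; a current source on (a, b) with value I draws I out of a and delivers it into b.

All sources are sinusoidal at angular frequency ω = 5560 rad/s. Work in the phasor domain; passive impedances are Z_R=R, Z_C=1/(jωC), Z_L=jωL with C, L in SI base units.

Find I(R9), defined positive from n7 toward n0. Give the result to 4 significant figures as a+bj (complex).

MNA unknowns: 7 node voltages V₁..V_7 plus 1 source current (V1)
L1: Y=0.000-0.9937j on G[6,5]
R1: Y=0.005714+0.000j on G[0,5]
I1: z[5]−=0.00789, z[1]+=0.00789
R2: Y=0.01245+0.000j on G[4,2]
R3: Y=0.001456+0.000j on G[1,7]
R4: Y=0.0004032+0.000j on G[0,2]
I2: z[5]−=0.00261, z[1]+=0.00261
R5: Y=0.0001821+0.000j on G[0,1]
L2: Y=0.000-1.352j on G[0,3]
R6: Y=0.0005747+0.000j on G[5,2]
C1: Y=0.000+0.02413j on G[7,1]
R7: Y=0.03125+0.000j on G[6,5]
R8: Y=0.08929+0.000j on G[4,7]
R9: Y=0.1558+0.000j on G[0,7]
R10: Y=0.0002232+0.000j on G[0,7]
C2: Y=0.000+0.2430j on G[3,2]
I3: z[7]−=0.175, z[4]+=0.175
V1: row V3−V2=33.2, i_V1 at 3,2
solve → V1=-2.206-0.4306j, V2=-33.20+0.2881j, V3=0.002369+0.2881j, V4=-4.306+0.05223j, V5=-4.703+0.02632j, V6=-4.703+0.02632j, V7=-2.237+0.01933j
aux → i_V1=-0.3896-8.063j

-0.3484+0.003011j A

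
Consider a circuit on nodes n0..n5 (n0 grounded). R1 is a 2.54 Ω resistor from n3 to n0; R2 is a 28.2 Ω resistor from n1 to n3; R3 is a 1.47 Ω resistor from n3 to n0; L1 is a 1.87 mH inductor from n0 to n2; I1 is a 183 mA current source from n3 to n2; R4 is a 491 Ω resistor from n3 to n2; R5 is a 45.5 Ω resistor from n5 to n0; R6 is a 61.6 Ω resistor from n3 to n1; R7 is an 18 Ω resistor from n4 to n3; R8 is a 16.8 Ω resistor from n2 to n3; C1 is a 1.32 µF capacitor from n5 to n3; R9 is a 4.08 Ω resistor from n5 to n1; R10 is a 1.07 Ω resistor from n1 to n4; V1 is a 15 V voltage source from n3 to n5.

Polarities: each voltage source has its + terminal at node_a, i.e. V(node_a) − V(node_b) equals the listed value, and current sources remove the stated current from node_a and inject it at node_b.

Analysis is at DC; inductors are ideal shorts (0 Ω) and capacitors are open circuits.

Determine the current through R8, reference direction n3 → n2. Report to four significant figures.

0.007542 A

MNA unknowns: 5 node voltages V₁..V_5 plus 2 source currents (L1, V1)
R1: Y=0.3937 on G[3,0]
R2: Y=0.03546 on G[1,3]
R3: Y=0.6803 on G[3,0]
L1: row V0−V2=0, i_L1 at 0,2
I1: z[3]−=0.183, z[2]+=0.183
R4: Y=0.002037 on G[3,2]
R5: Y=0.02198 on G[5,0]
R6: Y=0.01623 on G[3,1]
R7: Y=0.05556 on G[4,3]
R8: Y=0.05952 on G[2,3]
C1: Y=0.000 on G[5,3]
R9: Y=0.2451 on G[5,1]
R10: Y=0.9346 on G[1,4]
V1: row V3−V5=15, i_V1 at 3,5
solve → V1=-10.40, V2=0.000, V3=0.1267, V4=-9.810, V5=-14.87
aux → i_L1=-0.1908, i_V1=-1.423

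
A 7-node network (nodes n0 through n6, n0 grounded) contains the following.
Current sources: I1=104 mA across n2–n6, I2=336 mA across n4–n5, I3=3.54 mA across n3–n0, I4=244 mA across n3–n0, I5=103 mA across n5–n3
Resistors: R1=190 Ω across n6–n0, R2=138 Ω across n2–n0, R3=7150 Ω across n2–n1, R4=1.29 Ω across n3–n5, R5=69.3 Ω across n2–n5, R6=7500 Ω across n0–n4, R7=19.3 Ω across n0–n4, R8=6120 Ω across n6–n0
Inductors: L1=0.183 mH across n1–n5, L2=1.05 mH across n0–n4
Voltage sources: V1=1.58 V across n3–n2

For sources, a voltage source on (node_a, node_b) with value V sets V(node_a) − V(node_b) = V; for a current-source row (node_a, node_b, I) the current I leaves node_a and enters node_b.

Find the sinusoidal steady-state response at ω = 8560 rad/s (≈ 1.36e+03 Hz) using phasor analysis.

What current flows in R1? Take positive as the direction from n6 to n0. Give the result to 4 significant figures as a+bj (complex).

Element admittances at ω=8560 rad/s:
  I1: injects 0.104 A into n6 (from n2)
  I2: injects 0.336 A into n5 (from n4)
  Y(R1) = 0.005263+0.000j S between n6,n0
  Y(R2) = 0.007246+0.000j S between n2,n0
  Y(R3) = 0.0001399+0.000j S between n2,n1
  I3: injects 0.00354 A into n0 (from n3)
  Y(R4) = 0.7752+0.000j S between n3,n5
  I4: injects 0.244 A into n0 (from n3)
  Y(R5) = 0.01443+0.000j S between n2,n5
  Y(R6) = 0.0001333+0.000j S between n0,n4
  Y(R7) = 0.05181+0.000j S between n0,n4
  I5: injects 0.103 A into n3 (from n5)
  Y(L1) = 0.000-0.6384j S between n1,n5
  Y(R8) = 0.0001634+0.000j S between n6,n0
  Y(L2) = 0.000-0.1113j S between n0,n4
  V1: constraint V(n3)−V(n2) = 1.58
Assemble and solve the 7×7 MNA system:
  V(n1)=-0.2986-0.0004043j  V(n2)=-2.145+0.000j  V(n3)=-0.5645+0.000j  V(n4)=-1.158-2.479j  V(n5)=-0.2986+7.162e-08j  V(n6)=19.17+0.000j
  i(V1)=0.06157+5.552e-08j

0.1009+0.000j A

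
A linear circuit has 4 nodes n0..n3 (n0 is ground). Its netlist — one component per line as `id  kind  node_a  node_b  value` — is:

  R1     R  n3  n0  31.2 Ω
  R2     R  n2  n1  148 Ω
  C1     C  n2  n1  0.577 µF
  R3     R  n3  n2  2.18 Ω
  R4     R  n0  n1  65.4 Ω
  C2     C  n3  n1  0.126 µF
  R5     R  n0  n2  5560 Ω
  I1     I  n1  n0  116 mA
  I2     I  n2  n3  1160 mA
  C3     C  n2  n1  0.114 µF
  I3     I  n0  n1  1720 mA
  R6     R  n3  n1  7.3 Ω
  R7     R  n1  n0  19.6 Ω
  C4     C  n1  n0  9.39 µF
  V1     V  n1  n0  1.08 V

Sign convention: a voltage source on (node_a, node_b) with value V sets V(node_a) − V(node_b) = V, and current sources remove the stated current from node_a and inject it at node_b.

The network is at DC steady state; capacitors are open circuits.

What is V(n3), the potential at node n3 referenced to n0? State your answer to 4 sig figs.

0.9803 V

MNA unknowns: 3 node voltages V₁..V_3 plus 1 source current (V1)
R1: Y=0.03205 on G[3,0]
R2: Y=0.006757 on G[2,1]
C1: Y=0.000 on G[2,1]
R3: Y=0.4587 on G[3,2]
R4: Y=0.01529 on G[0,1]
C2: Y=0.000 on G[3,1]
R5: Y=0.0001799 on G[0,2]
I1: z[1]−=0.116, z[0]+=0.116
I2: z[2]−=1.16, z[3]+=1.16
C3: Y=0.000 on G[2,1]
I3: z[0]−=1.72, z[1]+=1.72
R6: Y=0.1370 on G[3,1]
R7: Y=0.05102 on G[1,0]
C4: Y=0.000 on G[1,0]
V1: row V1−V0=1.08, i_V1 at 1,0
solve → V1=1.080, V2=-1.510, V3=0.9803
aux → i_V1=1.501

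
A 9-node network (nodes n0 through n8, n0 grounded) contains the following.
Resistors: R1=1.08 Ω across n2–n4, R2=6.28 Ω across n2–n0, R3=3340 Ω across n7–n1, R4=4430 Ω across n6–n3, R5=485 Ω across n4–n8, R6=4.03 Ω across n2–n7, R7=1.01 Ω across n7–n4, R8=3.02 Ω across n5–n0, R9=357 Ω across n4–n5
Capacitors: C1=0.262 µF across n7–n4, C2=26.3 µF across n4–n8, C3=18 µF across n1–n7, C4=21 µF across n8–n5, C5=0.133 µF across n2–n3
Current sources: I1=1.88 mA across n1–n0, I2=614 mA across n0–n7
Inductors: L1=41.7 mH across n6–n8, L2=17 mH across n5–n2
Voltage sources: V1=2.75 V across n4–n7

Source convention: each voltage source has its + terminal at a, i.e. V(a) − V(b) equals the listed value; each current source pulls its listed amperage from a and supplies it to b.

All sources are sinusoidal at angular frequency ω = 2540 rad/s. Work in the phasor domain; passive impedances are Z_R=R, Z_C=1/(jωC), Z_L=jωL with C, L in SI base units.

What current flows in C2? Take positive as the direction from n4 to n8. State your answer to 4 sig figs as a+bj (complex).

0.01577+0.1400j A

Element admittances at ω=2540 rad/s:
  Y(R1) = 0.9259+0.000j S between n2,n4
  Y(R2) = 0.1592+0.000j S between n2,n0
  Y(C1) = 0.000+0.0006655j S between n7,n4
  Y(C2) = 0.000+0.06680j S between n4,n8
  Y(R3) = 0.0002994+0.000j S between n7,n1
  Y(R4) = 0.0002257+0.000j S between n6,n3
  Y(R5) = 0.002062+0.000j S between n4,n8
  Y(C3) = 0.000+0.04572j S between n1,n7
  Y(R6) = 0.2481+0.000j S between n2,n7
  Y(R7) = 0.9901+0.000j S between n7,n4
  I1: injects 0.00188 A into n0 (from n1)
  Y(L1) = 0.000-0.009441j S between n6,n8
  I2: injects 0.614 A into n7 (from n0)
  Y(R8) = 0.3311+0.000j S between n5,n0
  Y(C4) = 0.000+0.05334j S between n8,n5
  Y(C5) = 0.000+0.0003378j S between n2,n3
  Y(L2) = 0.000-0.02316j S between n5,n2
  Y(R9) = 0.002801+0.000j S between n4,n5
  V1: constraint V(n4)−V(n7) = 2.75
Assemble and solve the 9×9 MNA system:
  V(n1)=2.030-0.4130j  V(n2)=3.706-0.3367j  V(n3)=3.451+0.1821j  V(n4)=4.781-0.4541j  V(n5)=0.06621+0.1619j  V(n6)=2.675-0.1995j  V(n7)=2.031-0.4541j  V(n8)=2.684-0.2180j
  i(V1)=-3.751-0.03096j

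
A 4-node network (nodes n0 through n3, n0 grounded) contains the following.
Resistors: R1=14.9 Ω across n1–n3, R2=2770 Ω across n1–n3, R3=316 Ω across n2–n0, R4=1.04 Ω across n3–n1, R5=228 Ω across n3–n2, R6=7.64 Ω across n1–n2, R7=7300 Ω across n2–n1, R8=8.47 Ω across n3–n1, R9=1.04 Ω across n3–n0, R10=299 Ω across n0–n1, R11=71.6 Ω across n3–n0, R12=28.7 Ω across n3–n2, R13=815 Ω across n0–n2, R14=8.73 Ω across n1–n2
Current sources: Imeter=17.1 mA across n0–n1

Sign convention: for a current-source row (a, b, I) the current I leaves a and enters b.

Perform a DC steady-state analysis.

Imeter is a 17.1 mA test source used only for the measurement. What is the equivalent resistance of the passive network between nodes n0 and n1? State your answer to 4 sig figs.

R_eq = 1.847 Ω

MNA unknowns: 3 node voltages V₁..V_3
R1: Y=0.06711 on G[1,3]
R2: Y=0.0003610 on G[1,3]
R3: Y=0.003165 on G[2,0]
R4: Y=0.9615 on G[3,1]
R5: Y=0.004386 on G[3,2]
R6: Y=0.1309 on G[1,2]
R7: Y=0.0001370 on G[2,1]
R8: Y=0.1181 on G[3,1]
R9: Y=0.9615 on G[3,0]
R10: Y=0.003344 on G[0,1]
R11: Y=0.01397 on G[3,0]
R12: Y=0.03484 on G[3,2]
R13: Y=0.001227 on G[0,2]
R14: Y=0.1145 on G[1,2]
Imeter: z[0]−=0.0171, z[1]+=0.0171
solve → V1=0.03159, V2=0.02917, V3=0.01729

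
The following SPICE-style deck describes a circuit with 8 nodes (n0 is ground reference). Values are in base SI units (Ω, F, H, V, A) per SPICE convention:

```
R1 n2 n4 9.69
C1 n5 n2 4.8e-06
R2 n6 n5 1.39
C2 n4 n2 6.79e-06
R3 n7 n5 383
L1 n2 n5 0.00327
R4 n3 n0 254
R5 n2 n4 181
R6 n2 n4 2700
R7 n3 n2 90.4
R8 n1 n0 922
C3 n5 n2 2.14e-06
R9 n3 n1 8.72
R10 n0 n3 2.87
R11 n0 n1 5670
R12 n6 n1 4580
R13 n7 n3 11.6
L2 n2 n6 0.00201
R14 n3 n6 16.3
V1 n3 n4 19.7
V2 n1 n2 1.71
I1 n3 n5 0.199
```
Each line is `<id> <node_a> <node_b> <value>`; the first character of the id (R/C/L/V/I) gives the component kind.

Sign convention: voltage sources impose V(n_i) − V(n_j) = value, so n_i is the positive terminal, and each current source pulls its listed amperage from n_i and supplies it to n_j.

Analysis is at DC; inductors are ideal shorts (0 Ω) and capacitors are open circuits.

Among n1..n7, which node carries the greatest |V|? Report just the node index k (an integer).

MNA unknowns: 7 node voltages V₁..V_7 plus 4 source currents (L1, L2, V1, V2)
R1: Y=0.1032 on G[2,4]
C1: Y=0.000 on G[5,2]
R2: Y=0.7194 on G[6,5]
C2: Y=0.000 on G[4,2]
R3: Y=0.002611 on G[7,5]
L1: row V2−V5=0, i_L1 at 2,5
R4: Y=0.003937 on G[3,0]
R5: Y=0.005525 on G[2,4]
R6: Y=0.0003704 on G[2,4]
R7: Y=0.01106 on G[3,2]
R8: Y=0.001085 on G[1,0]
C3: Y=0.000 on G[5,2]
R9: Y=0.1147 on G[3,1]
R10: Y=0.3484 on G[0,3]
R11: Y=0.0001764 on G[0,1]
R12: Y=0.0002183 on G[6,1]
R13: Y=0.08621 on G[7,3]
L2: row V2−V6=0, i_L2 at 2,6
R14: Y=0.06135 on G[3,6]
V1: row V3−V4=19.7, i_V1 at 3,4
V2: row V1−V2=1.71, i_V2 at 1,2
I1: z[3]−=0.199, z[5]+=0.199
solve → V1=-5.433, V2=-7.143, V3=0.01944, V4=-19.68, V5=-7.143, V6=-7.143, V7=-0.1911
aux → i_L1=-0.2171, i_L2=-0.4398, i_V1=-1.368, i_V2=0.6317

4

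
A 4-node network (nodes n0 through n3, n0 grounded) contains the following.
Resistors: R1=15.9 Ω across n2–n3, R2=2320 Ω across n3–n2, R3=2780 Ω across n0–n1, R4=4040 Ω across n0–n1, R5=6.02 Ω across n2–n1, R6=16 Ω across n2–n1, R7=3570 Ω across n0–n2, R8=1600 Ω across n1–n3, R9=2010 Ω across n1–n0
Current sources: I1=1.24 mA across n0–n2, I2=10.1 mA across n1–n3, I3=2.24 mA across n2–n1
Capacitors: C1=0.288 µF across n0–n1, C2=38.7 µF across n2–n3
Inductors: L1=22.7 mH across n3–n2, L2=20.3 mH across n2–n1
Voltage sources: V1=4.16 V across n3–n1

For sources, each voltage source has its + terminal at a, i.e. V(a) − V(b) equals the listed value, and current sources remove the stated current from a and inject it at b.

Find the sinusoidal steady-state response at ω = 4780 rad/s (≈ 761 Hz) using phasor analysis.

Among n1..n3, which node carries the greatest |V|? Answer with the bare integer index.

3

MNA unknowns: 3 node voltages V₁..V_3 plus 1 source current (V1)
R1: Y=0.06289+0.000j on G[2,3]
I1: z[0]−=0.00124, z[2]+=0.00124
R2: Y=0.0004310+0.000j on G[3,2]
C1: Y=0.000+0.001377j on G[0,1]
I2: z[1]−=0.0101, z[3]+=0.0101
R3: Y=0.0003597+0.000j on G[0,1]
R4: Y=0.0002475+0.000j on G[0,1]
R5: Y=0.1661+0.000j on G[2,1]
R6: Y=0.06250+0.000j on G[2,1]
C2: Y=0.000+0.1850j on G[2,3]
R7: Y=0.0002801+0.000j on G[0,2]
R8: Y=0.0006250+0.000j on G[1,3]
R9: Y=0.0004975+0.000j on G[1,0]
I3: z[2]−=0.00224, z[1]+=0.00224
L1: Y=0.000-0.009216j on G[3,2]
L2: Y=0.000-0.01031j on G[2,1]
V1: row V3−V1=4.16, i_V1 at 3,1
solve → V1=0.1193-0.4240j, V2=1.872+1.086j, V3=4.279-0.4240j
aux → i_V1=-0.4103-0.3275j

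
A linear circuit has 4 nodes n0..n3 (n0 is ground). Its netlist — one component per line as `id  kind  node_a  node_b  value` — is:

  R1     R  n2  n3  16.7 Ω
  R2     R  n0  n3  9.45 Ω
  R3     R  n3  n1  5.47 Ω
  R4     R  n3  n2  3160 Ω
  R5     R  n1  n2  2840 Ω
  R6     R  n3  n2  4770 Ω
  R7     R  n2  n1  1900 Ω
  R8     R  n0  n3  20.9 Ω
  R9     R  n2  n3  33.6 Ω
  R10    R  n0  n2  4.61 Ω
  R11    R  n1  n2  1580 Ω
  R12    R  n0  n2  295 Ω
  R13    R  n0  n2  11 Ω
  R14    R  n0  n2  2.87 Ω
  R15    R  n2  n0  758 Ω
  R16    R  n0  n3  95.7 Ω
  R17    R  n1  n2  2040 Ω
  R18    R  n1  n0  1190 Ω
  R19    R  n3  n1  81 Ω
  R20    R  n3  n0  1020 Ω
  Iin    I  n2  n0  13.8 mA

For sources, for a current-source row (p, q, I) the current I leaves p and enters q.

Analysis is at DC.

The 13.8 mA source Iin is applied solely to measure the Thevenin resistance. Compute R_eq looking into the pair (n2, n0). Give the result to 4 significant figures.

Element admittances at DC:
  Y(R1) = 0.05988 S between n2,n3
  Y(R2) = 0.1058 S between n0,n3
  Y(R3) = 0.1828 S between n3,n1
  Y(R4) = 0.0003165 S between n3,n2
  Y(R5) = 0.0003521 S between n1,n2
  Y(R6) = 0.0002096 S between n3,n2
  Y(R7) = 0.0005263 S between n2,n1
  Y(R8) = 0.04785 S between n0,n3
  Y(R9) = 0.02976 S between n2,n3
  Y(R10) = 0.2169 S between n0,n2
  Y(R11) = 0.0006329 S between n1,n2
  Y(R12) = 0.003390 S between n0,n2
  Y(R13) = 0.09091 S between n0,n2
  Y(R14) = 0.3484 S between n0,n2
  Y(R15) = 0.001319 S between n2,n0
  Y(R16) = 0.01045 S between n0,n3
  Y(R17) = 0.0004902 S between n1,n2
  Y(R18) = 0.0008403 S between n1,n0
  Y(R19) = 0.01235 S between n3,n1
  Y(R20) = 0.0009804 S between n3,n0
  Iin: injects 0.0138 A into n0 (from n2)
Assemble and solve the 3×3 MNA system:
  V(n1)=-0.006937  V(n2)=-0.01916  V(n3)=-0.006841

R_eq = 1.388 Ω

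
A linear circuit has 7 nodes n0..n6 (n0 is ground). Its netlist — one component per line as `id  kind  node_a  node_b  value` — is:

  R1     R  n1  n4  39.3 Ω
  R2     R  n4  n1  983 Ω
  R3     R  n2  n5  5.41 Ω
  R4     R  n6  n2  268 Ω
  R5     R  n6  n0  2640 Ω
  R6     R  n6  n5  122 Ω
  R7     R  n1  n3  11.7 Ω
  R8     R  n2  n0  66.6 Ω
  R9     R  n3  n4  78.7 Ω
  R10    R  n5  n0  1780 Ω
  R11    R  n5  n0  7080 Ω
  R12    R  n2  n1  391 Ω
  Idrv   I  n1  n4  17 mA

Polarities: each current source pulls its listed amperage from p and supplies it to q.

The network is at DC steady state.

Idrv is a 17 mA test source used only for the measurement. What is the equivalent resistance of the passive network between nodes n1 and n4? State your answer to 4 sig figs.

R_eq = 26.65 Ω

MNA unknowns: 6 node voltages V₁..V_6
R1: Y=0.02545 on G[1,4]
R2: Y=0.001017 on G[4,1]
R3: Y=0.1848 on G[2,5]
R4: Y=0.003731 on G[6,2]
R5: Y=0.0003788 on G[6,0]
R6: Y=0.008197 on G[6,5]
R7: Y=0.08547 on G[1,3]
R8: Y=0.01502 on G[2,0]
R9: Y=0.01271 on G[3,4]
R10: Y=0.0005618 on G[5,0]
R11: Y=0.0001412 on G[5,0]
R12: Y=0.002558 on G[2,1]
Idrv: z[1]−=0.017, z[4]+=0.017
solve → V1=0.000, V2=0.000, V3=0.05863, V4=0.4530, V5=0.000, V6=0.000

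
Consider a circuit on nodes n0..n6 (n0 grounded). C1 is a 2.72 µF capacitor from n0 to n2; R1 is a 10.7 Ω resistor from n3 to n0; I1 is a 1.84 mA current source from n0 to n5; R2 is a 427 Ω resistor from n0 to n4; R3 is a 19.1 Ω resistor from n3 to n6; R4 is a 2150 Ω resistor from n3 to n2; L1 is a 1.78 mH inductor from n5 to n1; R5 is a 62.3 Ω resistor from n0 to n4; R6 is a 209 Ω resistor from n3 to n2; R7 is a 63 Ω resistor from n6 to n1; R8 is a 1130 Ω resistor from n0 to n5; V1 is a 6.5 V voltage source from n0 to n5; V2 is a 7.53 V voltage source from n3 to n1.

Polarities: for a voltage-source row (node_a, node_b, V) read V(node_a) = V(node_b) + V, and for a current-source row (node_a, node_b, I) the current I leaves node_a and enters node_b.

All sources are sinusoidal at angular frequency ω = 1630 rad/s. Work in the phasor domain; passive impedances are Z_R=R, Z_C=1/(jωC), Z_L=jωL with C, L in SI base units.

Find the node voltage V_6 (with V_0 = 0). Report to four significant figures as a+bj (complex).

MNA unknowns: 6 node voltages V₁..V_6 plus 2 source currents (V1, V2)
C1: Y=0.000+0.004434j on G[0,2]
R1: Y=0.09346+0.000j on G[3,0]
I1: z[0]−=0.00184, z[5]+=0.00184
R2: Y=0.002342+0.000j on G[0,4]
R3: Y=0.05236+0.000j on G[3,6]
R4: Y=0.0004651+0.000j on G[3,2]
L1: Y=0.000-0.3447j on G[5,1]
R5: Y=0.01605+0.000j on G[0,4]
R6: Y=0.004785+0.000j on G[3,2]
R7: Y=0.01587+0.000j on G[6,1]
R8: Y=0.0008850+0.000j on G[0,5]
V1: row V0−V5=6.5, i_V1 at 0,5
V2: row V3−V1=7.53, i_V2 at 3,1
solve → V1=-6.567-0.2691j, V2=0.4292-0.6316j, V3=0.9625-0.2691j, V4=0.000+0.000j, V5=-6.500+0.000j, V6=-0.7893-0.2691j
aux → i_V1=0.08517-0.02325j, i_V2=-0.1845+0.02325j

-0.7893-0.2691j V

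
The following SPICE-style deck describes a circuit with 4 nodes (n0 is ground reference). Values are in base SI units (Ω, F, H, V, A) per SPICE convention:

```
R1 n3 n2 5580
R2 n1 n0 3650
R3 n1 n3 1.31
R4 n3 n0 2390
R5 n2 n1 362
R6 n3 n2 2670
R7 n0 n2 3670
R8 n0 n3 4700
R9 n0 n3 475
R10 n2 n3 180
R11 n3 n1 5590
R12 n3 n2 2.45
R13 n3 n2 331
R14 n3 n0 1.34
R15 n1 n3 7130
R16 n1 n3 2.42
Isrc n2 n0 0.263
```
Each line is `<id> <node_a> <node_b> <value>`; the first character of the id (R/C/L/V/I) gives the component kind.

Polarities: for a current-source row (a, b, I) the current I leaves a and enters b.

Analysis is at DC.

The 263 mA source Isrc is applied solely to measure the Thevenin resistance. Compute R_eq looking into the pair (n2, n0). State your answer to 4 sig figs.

Element admittances at DC:
  Y(R1) = 0.0001792 S between n3,n2
  Y(R2) = 0.0002740 S between n1,n0
  Y(R3) = 0.7634 S between n1,n3
  Y(R4) = 0.0004184 S between n3,n0
  Y(R5) = 0.002762 S between n2,n1
  Y(R6) = 0.0003745 S between n3,n2
  Y(R7) = 0.0002725 S between n0,n2
  Y(R8) = 0.0002128 S between n0,n3
  Y(R9) = 0.002105 S between n0,n3
  Y(R10) = 0.005556 S between n2,n3
  Y(R11) = 0.0001789 S between n3,n1
  Y(R12) = 0.4082 S between n3,n2
  Y(R13) = 0.003021 S between n3,n2
  Y(R14) = 0.7463 S between n3,n0
  Y(R15) = 0.0001403 S between n1,n3
  Y(R16) = 0.4132 S between n1,n3
  Isrc: injects 0.263 A into n0 (from n2)
Assemble and solve the 3×3 MNA system:
  V(n1)=-0.3520  V(n2)=-0.9761  V(n3)=-0.3506

R_eq = 3.712 Ω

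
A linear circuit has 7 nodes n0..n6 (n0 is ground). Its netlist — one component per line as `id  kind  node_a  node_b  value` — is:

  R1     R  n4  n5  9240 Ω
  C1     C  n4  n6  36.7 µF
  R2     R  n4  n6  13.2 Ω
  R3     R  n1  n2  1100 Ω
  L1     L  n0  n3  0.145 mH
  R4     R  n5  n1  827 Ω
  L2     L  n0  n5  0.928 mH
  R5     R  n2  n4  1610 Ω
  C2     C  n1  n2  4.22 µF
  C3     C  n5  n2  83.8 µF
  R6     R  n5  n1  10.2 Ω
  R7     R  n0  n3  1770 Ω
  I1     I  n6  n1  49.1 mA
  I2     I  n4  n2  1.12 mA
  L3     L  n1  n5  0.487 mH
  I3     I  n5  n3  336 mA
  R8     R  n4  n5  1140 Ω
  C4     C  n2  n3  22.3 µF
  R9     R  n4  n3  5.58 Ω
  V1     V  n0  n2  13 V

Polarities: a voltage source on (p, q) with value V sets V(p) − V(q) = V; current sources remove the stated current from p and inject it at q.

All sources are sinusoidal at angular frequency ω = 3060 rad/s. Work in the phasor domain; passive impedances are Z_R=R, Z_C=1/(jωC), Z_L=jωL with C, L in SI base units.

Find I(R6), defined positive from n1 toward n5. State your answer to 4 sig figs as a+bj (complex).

Apply KCL at each of the 6 non-ground nodes and solve the resulting linear system.
Node n1: branches {R3, R4, C2, R6, I1, L3} → V_1 = 43.38-4.874j
Node n2: branches {R3, R5, C2, C3, I2, C4, V1} → V_2 = -13.00+0.000j
Node n3: branches {L1, R7, I3, C4, R9} → V_3 = 0.4081+0.1458j
Node n4: branches {R1, C1, R2, R5, I2, R8, R9} → V_4 = 0.3128+0.1193j
Node n5: branches {R1, R4, L2, C3, R6, L3, I3, R8} → V_5 = 42.33-4.623j
Node n6: branches {C1, R2, I1} → V_6 = 0.1101+0.4198j
Source currents: i(V1)=-1.299-15.83j

0.1021-0.02461j A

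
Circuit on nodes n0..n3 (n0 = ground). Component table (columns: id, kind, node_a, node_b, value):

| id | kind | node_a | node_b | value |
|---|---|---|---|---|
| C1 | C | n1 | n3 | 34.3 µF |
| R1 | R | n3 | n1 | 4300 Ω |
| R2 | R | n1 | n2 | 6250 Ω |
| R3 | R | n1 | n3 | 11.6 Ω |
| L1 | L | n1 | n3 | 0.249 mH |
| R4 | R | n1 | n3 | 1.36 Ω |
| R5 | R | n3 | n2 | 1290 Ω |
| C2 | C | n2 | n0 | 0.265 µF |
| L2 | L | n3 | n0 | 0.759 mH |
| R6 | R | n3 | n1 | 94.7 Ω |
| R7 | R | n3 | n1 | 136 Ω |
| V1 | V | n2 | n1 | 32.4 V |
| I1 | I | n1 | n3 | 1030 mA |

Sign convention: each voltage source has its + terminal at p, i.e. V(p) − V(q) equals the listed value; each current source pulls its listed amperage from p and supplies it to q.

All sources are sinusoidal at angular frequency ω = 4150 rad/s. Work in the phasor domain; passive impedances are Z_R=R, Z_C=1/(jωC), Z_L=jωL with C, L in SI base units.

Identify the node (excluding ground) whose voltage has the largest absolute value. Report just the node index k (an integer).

MNA unknowns: 3 node voltages V₁..V_3 plus 1 source current (V1)
C1: Y=0.000+0.1423j on G[1,3]
R1: Y=0.0002326+0.000j on G[3,1]
R2: Y=0.0001600+0.000j on G[1,2]
R3: Y=0.08621+0.000j on G[1,3]
L1: Y=0.000-0.9677j on G[1,3]
R4: Y=0.7353+0.000j on G[1,3]
R5: Y=0.0007752+0.000j on G[3,2]
C2: Y=0.000+0.001100j on G[2,0]
L2: Y=0.000-0.3175j on G[3,0]
R6: Y=0.01056+0.000j on G[3,1]
R7: Y=0.007353+0.000j on G[3,1]
V1: row V2−V1=32.4, i_V1 at 2,1
I1: z[1]−=1.03, z[3]+=1.03
solve → V1=-0.5082-0.6516j, V2=31.89-0.6516j, V3=0.1105-0.002257j
aux → i_V1=-0.03054-0.03457j

2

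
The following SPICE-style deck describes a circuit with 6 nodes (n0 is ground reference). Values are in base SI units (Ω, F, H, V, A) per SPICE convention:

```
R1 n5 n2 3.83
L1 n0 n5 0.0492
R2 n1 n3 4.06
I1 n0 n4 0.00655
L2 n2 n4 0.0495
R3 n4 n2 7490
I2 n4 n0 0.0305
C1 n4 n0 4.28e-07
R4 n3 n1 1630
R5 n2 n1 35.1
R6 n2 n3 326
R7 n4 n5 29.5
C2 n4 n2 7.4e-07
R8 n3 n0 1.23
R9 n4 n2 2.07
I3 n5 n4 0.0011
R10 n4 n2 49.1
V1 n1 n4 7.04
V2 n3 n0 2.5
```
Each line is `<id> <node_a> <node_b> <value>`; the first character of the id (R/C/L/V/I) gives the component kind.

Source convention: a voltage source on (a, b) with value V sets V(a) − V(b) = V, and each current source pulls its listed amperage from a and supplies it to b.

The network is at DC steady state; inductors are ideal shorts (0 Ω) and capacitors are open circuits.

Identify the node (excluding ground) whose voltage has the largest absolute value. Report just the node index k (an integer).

MNA unknowns: 5 node voltages V₁..V_5 plus 4 source currents (L1, L2, V1, V2)
R1: Y=0.2611 on G[5,2]
L1: row V0−V5=0, i_L1 at 0,5
R2: Y=0.2463 on G[1,3]
I1: z[0]−=0.00655, z[4]+=0.00655
L2: row V2−V4=0, i_L2 at 2,4
R3: Y=0.0001335 on G[4,2]
I2: z[4]−=0.0305, z[0]+=0.0305
C1: Y=0.000 on G[4,0]
R4: Y=0.0006135 on G[3,1]
R5: Y=0.02849 on G[2,1]
R6: Y=0.003067 on G[2,3]
R7: Y=0.03390 on G[4,5]
C2: Y=0.000 on G[4,2]
R8: Y=0.8130 on G[3,0]
R9: Y=0.4831 on G[4,2]
I3: z[5]−=0.0011, z[4]+=0.0011
R10: Y=0.02037 on G[4,2]
V1: row V1−V4=7.04, i_V1 at 1,4
V2: row V3−V0=2.5, i_V2 at 3,0
solve → V1=4.955, V2=-2.085, V3=2.500, V4=-2.085, V5=0.000
aux → i_L1=0.6161, i_L2=0.7590, i_V1=-0.8068, i_V2=-1.440

1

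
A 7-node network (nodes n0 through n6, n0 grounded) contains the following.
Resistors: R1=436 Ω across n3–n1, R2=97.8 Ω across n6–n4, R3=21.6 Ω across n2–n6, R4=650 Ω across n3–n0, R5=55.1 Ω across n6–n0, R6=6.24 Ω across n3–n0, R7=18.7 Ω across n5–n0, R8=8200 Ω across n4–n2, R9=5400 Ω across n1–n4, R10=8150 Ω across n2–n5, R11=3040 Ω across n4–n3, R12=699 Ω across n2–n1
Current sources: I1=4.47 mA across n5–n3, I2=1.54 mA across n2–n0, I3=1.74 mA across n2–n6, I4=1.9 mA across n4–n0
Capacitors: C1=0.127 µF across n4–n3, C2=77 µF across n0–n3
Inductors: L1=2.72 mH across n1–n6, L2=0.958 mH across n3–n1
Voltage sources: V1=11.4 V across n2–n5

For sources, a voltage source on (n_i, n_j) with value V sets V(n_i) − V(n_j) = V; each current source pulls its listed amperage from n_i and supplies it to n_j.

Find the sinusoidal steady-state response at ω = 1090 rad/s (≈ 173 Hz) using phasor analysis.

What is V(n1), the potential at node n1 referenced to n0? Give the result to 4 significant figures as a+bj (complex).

MNA unknowns: 6 node voltages V₁..V_6 plus 1 source current (V1)
R1: Y=0.002294+0.000j on G[3,1]
I1: z[5]−=0.00447, z[3]+=0.00447
R2: Y=0.01022+0.000j on G[6,4]
R3: Y=0.04630+0.000j on G[2,6]
R4: Y=0.001538+0.000j on G[3,0]
C1: Y=0.000+0.0001384j on G[4,3]
R5: Y=0.01815+0.000j on G[6,0]
R6: Y=0.1603+0.000j on G[3,0]
I2: z[2]−=0.00154, z[0]+=0.00154
I3: z[2]−=0.00174, z[6]+=0.00174
L1: Y=0.000-0.3373j on G[1,6]
R7: Y=0.05348+0.000j on G[5,0]
R8: Y=0.0001220+0.000j on G[4,2]
R9: Y=0.0001852+0.000j on G[1,4]
R10: Y=0.0001227+0.000j on G[2,5]
R11: Y=0.0003289+0.000j on G[4,3]
R12: Y=0.001431+0.000j on G[2,1]
L2: Y=0.000-0.9577j on G[3,1]
C2: Y=0.000+0.08393j on G[0,3]
I4: z[4]−=0.0019, z[0]+=0.0019
V1: row V2−V5=11.4, i_V1 at 2,5
solve → V1=1.142-0.4090j, V2=6.495+0.1131j, V3=1.129-0.6524j, V4=1.071+0.2197j, V5=-4.905+0.1131j, V6=1.177+0.2597j
aux → i_V1=-0.2592+0.006050j

1.142-0.4090j V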